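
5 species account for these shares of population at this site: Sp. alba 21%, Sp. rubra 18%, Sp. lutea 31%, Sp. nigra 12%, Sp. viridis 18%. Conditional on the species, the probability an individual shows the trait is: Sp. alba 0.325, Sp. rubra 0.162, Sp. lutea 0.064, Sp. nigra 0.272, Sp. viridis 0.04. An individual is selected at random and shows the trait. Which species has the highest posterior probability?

Sp. alba

Unnormalized posteriors (prior × likelihood):
  Sp. alba: 0.21 × 0.325 = 0.06825
  Sp. rubra: 0.18 × 0.162 = 0.02916
  Sp. lutea: 0.31 × 0.064 = 0.01984
  Sp. nigra: 0.12 × 0.272 = 0.03264
  Sp. viridis: 0.18 × 0.04 = 0.0072
Total = 0.15709.
Largest term belongs to Sp. alba, so Sp. alba is most probable.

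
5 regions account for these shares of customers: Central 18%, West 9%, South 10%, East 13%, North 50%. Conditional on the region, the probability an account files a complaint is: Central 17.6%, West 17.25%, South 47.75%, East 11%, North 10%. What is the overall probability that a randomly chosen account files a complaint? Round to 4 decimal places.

By Bayes' rule, posterior ∝ prior × likelihood:
  Central: 0.18 × 0.176 = 0.03168
  West: 0.09 × 0.1725 = 0.015525
  South: 0.1 × 0.4775 = 0.04775
  East: 0.13 × 0.11 = 0.0143
  North: 0.5 × 0.1 = 0.05
P(complaint) = 0.03168 + 0.015525 + 0.04775 + 0.0143 + 0.05 = 0.159255 → 0.1593.

0.1593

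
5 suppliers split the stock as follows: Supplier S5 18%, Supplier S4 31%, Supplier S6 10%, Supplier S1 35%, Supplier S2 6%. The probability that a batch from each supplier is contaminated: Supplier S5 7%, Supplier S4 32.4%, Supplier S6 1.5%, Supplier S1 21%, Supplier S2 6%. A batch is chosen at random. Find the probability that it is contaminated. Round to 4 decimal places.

Compute prior × likelihood for every hypothesis:
  Supplier S5: 0.18 × 0.07 = 0.0126
  Supplier S4: 0.31 × 0.324 = 0.10044
  Supplier S6: 0.1 × 0.015 = 0.0015
  Supplier S1: 0.35 × 0.21 = 0.0735
  Supplier S2: 0.06 × 0.06 = 0.0036
P(contaminated) = 0.0126 + 0.10044 + 0.0015 + 0.0735 + 0.0036 = 0.19164 → 0.1916.

0.1916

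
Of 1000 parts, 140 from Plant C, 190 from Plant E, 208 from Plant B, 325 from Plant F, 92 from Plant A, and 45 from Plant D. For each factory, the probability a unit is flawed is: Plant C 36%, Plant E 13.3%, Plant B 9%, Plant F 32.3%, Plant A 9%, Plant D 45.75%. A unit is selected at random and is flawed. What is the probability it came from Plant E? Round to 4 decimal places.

Prior × likelihood for each hypothesis:
  Plant C: 0.14 × 0.36 = 0.0504
  Plant E: 0.19 × 0.133 = 0.02527
  Plant B: 0.208 × 0.09 = 0.01872
  Plant F: 0.325 × 0.323 = 0.104975
  Plant A: 0.092 × 0.09 = 0.00828
  Plant D: 0.045 × 0.4575 = 0.0205875
Normalizing constant = 0.2282325.
P(Plant E | evidence) = 0.02527 / 0.2282325 ≈ 0.1107.

0.1107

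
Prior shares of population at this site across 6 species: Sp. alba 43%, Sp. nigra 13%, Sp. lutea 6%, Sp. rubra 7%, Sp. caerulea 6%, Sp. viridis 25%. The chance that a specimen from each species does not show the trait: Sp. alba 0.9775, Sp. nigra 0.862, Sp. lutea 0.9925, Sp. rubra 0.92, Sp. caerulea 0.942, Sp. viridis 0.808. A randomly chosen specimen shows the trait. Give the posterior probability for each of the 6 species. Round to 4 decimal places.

Taking complements, P(trait | each) = Sp. alba 0.0225, Sp. nigra 0.138, Sp. lutea 0.0075, Sp. rubra 0.08, Sp. caerulea 0.058, Sp. viridis 0.192.
Compute prior × likelihood for every hypothesis:
  Sp. alba: 0.43 × 0.0225 = 0.009675
  Sp. nigra: 0.13 × 0.138 = 0.01794
  Sp. lutea: 0.06 × 0.0075 = 0.00045
  Sp. rubra: 0.07 × 0.08 = 0.0056
  Sp. caerulea: 0.06 × 0.058 = 0.00348
  Sp. viridis: 0.25 × 0.192 = 0.048
Total = 0.085145.
P(Sp. alba | trait) = 0.009675/0.085145 ≈ 0.1136
P(Sp. nigra | trait) = 0.01794/0.085145 ≈ 0.2107
P(Sp. lutea | trait) = 0.00045/0.085145 ≈ 0.0053
P(Sp. rubra | trait) = 0.0056/0.085145 ≈ 0.0658
P(Sp. caerulea | trait) = 0.00348/0.085145 ≈ 0.0409
P(Sp. viridis | trait) = 0.048/0.085145 ≈ 0.5637

Sp. alba 0.1136, Sp. nigra 0.2107, Sp. lutea 0.0053, Sp. rubra 0.0658, Sp. caerulea 0.0409, Sp. viridis 0.5637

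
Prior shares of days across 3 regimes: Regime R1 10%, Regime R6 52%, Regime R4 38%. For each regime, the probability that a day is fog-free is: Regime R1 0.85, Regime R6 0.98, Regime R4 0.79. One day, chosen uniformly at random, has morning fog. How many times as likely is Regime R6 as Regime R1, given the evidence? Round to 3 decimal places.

0.693

Taking complements, P(fog | each) = Regime R1 0.15, Regime R6 0.02, Regime R4 0.21.
Compute prior × likelihood for every hypothesis:
  Regime R1: 0.1 × 0.15 = 0.015
  Regime R6: 0.52 × 0.02 = 0.0104
  Regime R4: 0.38 × 0.21 = 0.0798
Total = 0.1052.
The ratio is 0.0104 / 0.015 (the normalizer cancels) = 0.693.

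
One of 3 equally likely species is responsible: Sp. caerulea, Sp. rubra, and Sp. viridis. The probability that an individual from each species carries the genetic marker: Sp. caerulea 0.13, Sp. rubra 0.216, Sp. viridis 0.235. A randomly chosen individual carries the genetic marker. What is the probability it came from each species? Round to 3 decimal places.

With a uniform prior (1/3 each), posterior ∝ likelihood:
  Sp. caerulea: 0.13
  Sp. rubra: 0.216
  Sp. viridis: 0.235
Normalizing constant = 0.581.
P(Sp. caerulea | marker) = 0.13/0.581 ≈ 0.224
P(Sp. rubra | marker) = 0.216/0.581 ≈ 0.372
P(Sp. viridis | marker) = 0.235/0.581 ≈ 0.404

Sp. caerulea 0.224, Sp. rubra 0.372, Sp. viridis 0.404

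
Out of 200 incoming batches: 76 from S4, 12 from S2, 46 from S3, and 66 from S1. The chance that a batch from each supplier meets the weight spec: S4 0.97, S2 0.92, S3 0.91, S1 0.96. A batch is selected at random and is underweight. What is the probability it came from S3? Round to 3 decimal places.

Taking complements, P(underweight | each) = S4 0.03, S2 0.08, S3 0.09, S1 0.04.
By Bayes' rule, posterior ∝ prior × likelihood:
  S4: 0.38 × 0.03 = 0.0114
  S2: 0.06 × 0.08 = 0.0048
  S3: 0.23 × 0.09 = 0.0207
  S1: 0.33 × 0.04 = 0.0132
Total = 0.0501.
P(S3 | evidence) = 0.0207 / 0.0501 ≈ 0.413.

0.413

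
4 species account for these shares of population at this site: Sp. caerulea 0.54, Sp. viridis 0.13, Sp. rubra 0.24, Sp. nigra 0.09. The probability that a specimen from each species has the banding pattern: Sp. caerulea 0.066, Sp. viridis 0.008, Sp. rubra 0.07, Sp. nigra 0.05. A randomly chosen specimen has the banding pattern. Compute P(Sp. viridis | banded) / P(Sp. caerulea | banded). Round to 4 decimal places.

0.0292

Unnormalized posteriors (prior × likelihood):
  Sp. caerulea: 0.54 × 0.066 = 0.03564
  Sp. viridis: 0.13 × 0.008 = 0.00104
  Sp. rubra: 0.24 × 0.07 = 0.0168
  Sp. nigra: 0.09 × 0.05 = 0.0045
Total = 0.05798.
The ratio is 0.00104 / 0.03564 (the normalizer cancels) = 0.0292.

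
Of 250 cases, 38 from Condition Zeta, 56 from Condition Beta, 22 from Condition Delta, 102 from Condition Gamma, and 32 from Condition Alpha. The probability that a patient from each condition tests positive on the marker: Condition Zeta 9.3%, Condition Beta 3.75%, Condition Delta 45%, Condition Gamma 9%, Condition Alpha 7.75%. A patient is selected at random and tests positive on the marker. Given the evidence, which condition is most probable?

Unnormalized posteriors (prior × likelihood):
  Condition Zeta: 0.152 × 0.093 = 0.014136
  Condition Beta: 0.224 × 0.0375 = 0.0084
  Condition Delta: 0.088 × 0.45 = 0.0396
  Condition Gamma: 0.408 × 0.09 = 0.03672
  Condition Alpha: 0.128 × 0.0775 = 0.00992
Normalizing constant = 0.108776.
Largest term belongs to Condition Delta, so Condition Delta is most probable.

Condition Delta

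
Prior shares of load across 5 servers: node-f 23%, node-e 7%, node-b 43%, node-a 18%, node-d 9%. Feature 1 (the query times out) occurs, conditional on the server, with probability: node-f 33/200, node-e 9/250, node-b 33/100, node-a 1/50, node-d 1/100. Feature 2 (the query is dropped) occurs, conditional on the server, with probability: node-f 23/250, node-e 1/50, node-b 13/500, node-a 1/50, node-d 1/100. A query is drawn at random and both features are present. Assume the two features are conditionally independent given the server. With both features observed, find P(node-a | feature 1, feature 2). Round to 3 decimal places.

Prior × likelihood for each hypothesis:
  node-f: 0.23 × 0.165 × 0.092 = 0.0034914
  node-e: 0.07 × 0.036 × 0.02 = 0.0000504
  node-b: 0.43 × 0.33 × 0.026 = 0.0036894
  node-a: 0.18 × 0.02 × 0.02 = 0.000072
  node-d: 0.09 × 0.01 × 0.01 = 0.000009
Normalizing constant = 0.0073122.
P(node-a | evidence) = 0.000072 / 0.0073122 ≈ 0.010.

0.010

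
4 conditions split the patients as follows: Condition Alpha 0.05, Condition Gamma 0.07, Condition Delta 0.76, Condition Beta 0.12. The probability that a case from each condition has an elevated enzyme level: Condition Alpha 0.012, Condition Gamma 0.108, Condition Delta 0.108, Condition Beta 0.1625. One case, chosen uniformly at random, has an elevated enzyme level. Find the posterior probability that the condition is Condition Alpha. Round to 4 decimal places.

0.0055

Unnormalized posteriors (prior × likelihood):
  Condition Alpha: 0.05 × 0.012 = 0.0006
  Condition Gamma: 0.07 × 0.108 = 0.00756
  Condition Delta: 0.76 × 0.108 = 0.08208
  Condition Beta: 0.12 × 0.1625 = 0.0195
Normalizing constant = 0.10974.
P(Condition Alpha | evidence) = 0.0006 / 0.10974 ≈ 0.0055.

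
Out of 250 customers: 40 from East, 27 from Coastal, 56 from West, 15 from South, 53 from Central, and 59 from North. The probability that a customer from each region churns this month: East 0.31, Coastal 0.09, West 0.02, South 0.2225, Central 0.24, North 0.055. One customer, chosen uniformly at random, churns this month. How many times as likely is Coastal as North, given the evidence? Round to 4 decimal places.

0.7488

Compute prior × likelihood for every hypothesis:
  East: 0.16 × 0.31 = 0.0496
  Coastal: 0.108 × 0.09 = 0.00972
  West: 0.224 × 0.02 = 0.00448
  South: 0.06 × 0.2225 = 0.01335
  Central: 0.212 × 0.24 = 0.05088
  North: 0.236 × 0.055 = 0.01298
Normalizing constant = 0.14101.
The ratio is 0.00972 / 0.01298 (the normalizer cancels) = 0.7488.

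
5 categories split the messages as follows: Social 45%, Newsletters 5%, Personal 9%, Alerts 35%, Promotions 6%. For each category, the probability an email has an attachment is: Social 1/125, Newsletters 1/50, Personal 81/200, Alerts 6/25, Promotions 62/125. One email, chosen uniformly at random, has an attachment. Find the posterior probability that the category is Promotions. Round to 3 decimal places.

0.192

Unnormalized posteriors (prior × likelihood):
  Social: 0.45 × 0.008 = 0.0036
  Newsletters: 0.05 × 0.02 = 0.001
  Personal: 0.09 × 0.405 = 0.03645
  Alerts: 0.35 × 0.24 = 0.084
  Promotions: 0.06 × 0.496 = 0.02976
Total = 0.15481.
P(Promotions | evidence) = 0.02976 / 0.15481 ≈ 0.192.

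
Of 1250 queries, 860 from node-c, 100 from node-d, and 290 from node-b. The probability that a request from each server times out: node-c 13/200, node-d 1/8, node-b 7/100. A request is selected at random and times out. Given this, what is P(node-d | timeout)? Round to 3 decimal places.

Unnormalized posteriors (prior × likelihood):
  node-c: 0.688 × 0.065 = 0.04472
  node-d: 0.08 × 0.125 = 0.01
  node-b: 0.232 × 0.07 = 0.01624
Total = 0.07096.
P(node-d | evidence) = 0.01 / 0.07096 ≈ 0.141.

0.141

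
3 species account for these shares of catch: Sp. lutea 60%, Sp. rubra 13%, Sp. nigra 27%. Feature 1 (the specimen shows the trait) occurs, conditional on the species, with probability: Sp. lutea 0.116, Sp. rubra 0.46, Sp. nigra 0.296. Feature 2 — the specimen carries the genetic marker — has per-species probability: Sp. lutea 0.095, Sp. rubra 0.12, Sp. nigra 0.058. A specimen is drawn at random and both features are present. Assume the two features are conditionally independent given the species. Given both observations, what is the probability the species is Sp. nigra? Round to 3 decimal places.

Prior × likelihood for each hypothesis:
  Sp. lutea: 0.6 × 0.116 × 0.095 = 0.006612
  Sp. rubra: 0.13 × 0.46 × 0.12 = 0.007176
  Sp. nigra: 0.27 × 0.296 × 0.058 = 0.00463536
Normalizing constant = 0.01842336.
P(Sp. nigra | evidence) = 0.00463536 / 0.01842336 ≈ 0.252.

0.252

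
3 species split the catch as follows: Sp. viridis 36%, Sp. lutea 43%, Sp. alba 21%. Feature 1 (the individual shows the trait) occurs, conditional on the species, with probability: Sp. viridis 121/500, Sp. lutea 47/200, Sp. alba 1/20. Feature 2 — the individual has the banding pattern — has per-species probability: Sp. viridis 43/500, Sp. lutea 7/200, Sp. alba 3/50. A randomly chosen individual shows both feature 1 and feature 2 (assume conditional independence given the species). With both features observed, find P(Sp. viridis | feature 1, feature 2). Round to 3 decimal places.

By Bayes' rule, posterior ∝ prior × likelihood:
  Sp. viridis: 0.36 × 0.242 × 0.086 = 0.00749232
  Sp. lutea: 0.43 × 0.235 × 0.035 = 0.00353675
  Sp. alba: 0.21 × 0.05 × 0.06 = 0.00063
Sum = 0.01165907.
P(Sp. viridis | evidence) = 0.00749232 / 0.01165907 ≈ 0.643.

0.643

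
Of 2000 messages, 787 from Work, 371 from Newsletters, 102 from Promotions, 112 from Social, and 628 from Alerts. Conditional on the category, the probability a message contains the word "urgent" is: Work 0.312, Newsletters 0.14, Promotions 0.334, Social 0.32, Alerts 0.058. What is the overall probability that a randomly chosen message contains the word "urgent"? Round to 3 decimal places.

By Bayes' rule, posterior ∝ prior × likelihood:
  Work: 0.3935 × 0.312 = 0.122772
  Newsletters: 0.1855 × 0.14 = 0.02597
  Promotions: 0.051 × 0.334 = 0.017034
  Social: 0.056 × 0.32 = 0.01792
  Alerts: 0.314 × 0.058 = 0.018212
P(urgent-flag) = 0.122772 + 0.02597 + 0.017034 + 0.01792 + 0.018212 = 0.201908 → 0.202.

0.202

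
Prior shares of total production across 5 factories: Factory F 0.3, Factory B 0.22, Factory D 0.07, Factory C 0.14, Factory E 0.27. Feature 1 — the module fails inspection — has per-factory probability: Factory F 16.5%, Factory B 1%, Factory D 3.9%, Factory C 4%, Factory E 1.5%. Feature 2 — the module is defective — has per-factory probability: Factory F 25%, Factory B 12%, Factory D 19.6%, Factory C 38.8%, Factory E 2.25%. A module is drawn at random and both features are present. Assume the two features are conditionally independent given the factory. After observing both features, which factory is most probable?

By Bayes' rule, posterior ∝ prior × likelihood:
  Factory F: 0.3 × 0.165 × 0.25 = 0.012375
  Factory B: 0.22 × 0.01 × 0.12 = 0.000264
  Factory D: 0.07 × 0.039 × 0.196 = 0.00053508
  Factory C: 0.14 × 0.04 × 0.388 = 0.0021728
  Factory E: 0.27 × 0.015 × 0.0225 = 0.000091125
Total = 0.015438005.
Largest term belongs to Factory F, so Factory F is most probable.

Factory F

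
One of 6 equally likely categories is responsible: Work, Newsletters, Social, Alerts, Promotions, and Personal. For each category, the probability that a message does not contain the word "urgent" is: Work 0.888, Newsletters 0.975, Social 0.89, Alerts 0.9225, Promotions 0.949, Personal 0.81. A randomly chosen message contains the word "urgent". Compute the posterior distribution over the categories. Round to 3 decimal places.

Work 0.198, Newsletters 0.044, Social 0.195, Alerts 0.137, Promotions 0.090, Personal 0.336

Taking complements, P(urgent-flag | each) = Work 0.112, Newsletters 0.025, Social 0.11, Alerts 0.0775, Promotions 0.051, Personal 0.19.
With a uniform prior (1/6 each), posterior ∝ likelihood:
  Work: 0.112
  Newsletters: 0.025
  Social: 0.11
  Alerts: 0.0775
  Promotions: 0.051
  Personal: 0.19
Sum = 0.5655.
P(Work | urgent-flag) = 0.112/0.5655 ≈ 0.198
P(Newsletters | urgent-flag) = 0.025/0.5655 ≈ 0.044
P(Social | urgent-flag) = 0.11/0.5655 ≈ 0.195
P(Alerts | urgent-flag) = 0.0775/0.5655 ≈ 0.137
P(Promotions | urgent-flag) = 0.051/0.5655 ≈ 0.090
P(Personal | urgent-flag) = 0.19/0.5655 ≈ 0.336
(Check: 0.198+0.044+0.195+0.137+0.090+0.336 = 1.000.)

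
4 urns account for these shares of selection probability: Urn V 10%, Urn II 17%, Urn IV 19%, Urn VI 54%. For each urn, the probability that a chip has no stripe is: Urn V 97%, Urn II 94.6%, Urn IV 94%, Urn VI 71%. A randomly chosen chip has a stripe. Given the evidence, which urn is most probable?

Taking complements, P(striped | each) = Urn V 0.03, Urn II 0.054, Urn IV 0.06, Urn VI 0.29.
Prior × likelihood for each hypothesis:
  Urn V: 0.1 × 0.03 = 0.003
  Urn II: 0.17 × 0.054 = 0.00918
  Urn IV: 0.19 × 0.06 = 0.0114
  Urn VI: 0.54 × 0.29 = 0.1566
Sum = 0.18018.
Largest term belongs to Urn VI, so Urn VI is most probable.

Urn VI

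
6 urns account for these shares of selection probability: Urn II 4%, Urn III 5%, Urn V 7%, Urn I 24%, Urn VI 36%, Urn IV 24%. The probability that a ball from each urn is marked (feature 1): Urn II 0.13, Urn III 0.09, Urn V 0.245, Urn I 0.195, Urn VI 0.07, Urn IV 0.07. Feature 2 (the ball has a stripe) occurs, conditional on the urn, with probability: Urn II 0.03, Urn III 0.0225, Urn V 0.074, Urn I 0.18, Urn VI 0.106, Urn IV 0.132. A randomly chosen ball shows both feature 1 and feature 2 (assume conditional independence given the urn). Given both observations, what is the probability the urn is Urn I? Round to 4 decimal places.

0.5677

By Bayes' rule, posterior ∝ prior × likelihood:
  Urn II: 0.04 × 0.13 × 0.03 = 0.000156
  Urn III: 0.05 × 0.09 × 0.0225 = 0.00010125
  Urn V: 0.07 × 0.245 × 0.074 = 0.0012691
  Urn I: 0.24 × 0.195 × 0.18 = 0.008424
  Urn VI: 0.36 × 0.07 × 0.106 = 0.0026712
  Urn IV: 0.24 × 0.07 × 0.132 = 0.0022176
Normalizing constant = 0.01483915.
P(Urn I | evidence) = 0.008424 / 0.01483915 ≈ 0.5677.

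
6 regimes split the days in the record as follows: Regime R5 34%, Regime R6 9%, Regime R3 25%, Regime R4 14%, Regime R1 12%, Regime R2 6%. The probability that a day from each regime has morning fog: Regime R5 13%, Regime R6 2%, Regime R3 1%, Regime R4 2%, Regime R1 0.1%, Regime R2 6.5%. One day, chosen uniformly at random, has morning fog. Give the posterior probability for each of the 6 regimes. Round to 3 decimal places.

Regime R5 0.799, Regime R6 0.033, Regime R3 0.045, Regime R4 0.051, Regime R1 0.002, Regime R2 0.070

By Bayes' rule, posterior ∝ prior × likelihood:
  Regime R5: 0.34 × 0.13 = 0.0442
  Regime R6: 0.09 × 0.02 = 0.0018
  Regime R3: 0.25 × 0.01 = 0.0025
  Regime R4: 0.14 × 0.02 = 0.0028
  Regime R1: 0.12 × 0.001 = 0.00012
  Regime R2: 0.06 × 0.065 = 0.0039
Total = 0.05532.
P(Regime R5 | fog) = 0.0442/0.05532 ≈ 0.799
P(Regime R6 | fog) = 0.0018/0.05532 ≈ 0.033
P(Regime R3 | fog) = 0.0025/0.05532 ≈ 0.045
P(Regime R4 | fog) = 0.0028/0.05532 ≈ 0.051
P(Regime R1 | fog) = 0.00012/0.05532 ≈ 0.002
P(Regime R2 | fog) = 0.0039/0.05532 ≈ 0.070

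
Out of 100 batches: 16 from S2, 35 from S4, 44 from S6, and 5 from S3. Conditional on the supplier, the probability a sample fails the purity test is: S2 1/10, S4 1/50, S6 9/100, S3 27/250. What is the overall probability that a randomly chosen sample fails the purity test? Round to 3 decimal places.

0.068

Prior × likelihood for each hypothesis:
  S2: 0.16 × 0.1 = 0.016
  S4: 0.35 × 0.02 = 0.007
  S6: 0.44 × 0.09 = 0.0396
  S3: 0.05 × 0.108 = 0.0054
P(off-spec) = 0.016 + 0.007 + 0.0396 + 0.0054 = 0.068 → 0.068.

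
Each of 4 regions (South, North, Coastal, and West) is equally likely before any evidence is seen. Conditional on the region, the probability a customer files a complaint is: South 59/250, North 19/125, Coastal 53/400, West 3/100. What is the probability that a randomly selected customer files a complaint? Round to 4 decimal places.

0.1376

Since the prior is uniform, the posterior is proportional to the likelihood:
  South: 0.236
  North: 0.152
  Coastal: 0.1325
  West: 0.03
P(complaint) = (1/4) × (0.236 + 0.152 + 0.1325 + 0.03) = 0.5505/4 ≈ 0.1376.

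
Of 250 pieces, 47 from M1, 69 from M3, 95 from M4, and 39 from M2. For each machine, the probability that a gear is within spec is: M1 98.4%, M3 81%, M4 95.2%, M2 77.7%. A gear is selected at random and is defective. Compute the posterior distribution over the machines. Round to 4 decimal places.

Taking complements, P(defective | each) = M1 0.016, M3 0.19, M4 0.048, M2 0.223.
Prior × likelihood for each hypothesis:
  M1: 0.188 × 0.016 = 0.003008
  M3: 0.276 × 0.19 = 0.05244
  M4: 0.38 × 0.048 = 0.01824
  M2: 0.156 × 0.223 = 0.034788
Normalizing constant = 0.108476.
P(M1 | defective) = 0.003008/0.108476 ≈ 0.0277
P(M3 | defective) = 0.05244/0.108476 ≈ 0.4834
P(M4 | defective) = 0.01824/0.108476 ≈ 0.1681
P(M2 | defective) = 0.034788/0.108476 ≈ 0.3207

M1 0.0277, M3 0.4834, M4 0.1681, M2 0.3207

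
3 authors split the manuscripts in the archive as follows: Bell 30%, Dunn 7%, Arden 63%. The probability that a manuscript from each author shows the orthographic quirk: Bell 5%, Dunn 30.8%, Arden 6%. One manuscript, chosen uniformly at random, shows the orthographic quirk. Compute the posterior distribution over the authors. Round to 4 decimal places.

By Bayes' rule, posterior ∝ prior × likelihood:
  Bell: 0.3 × 0.05 = 0.015
  Dunn: 0.07 × 0.308 = 0.02156
  Arden: 0.63 × 0.06 = 0.0378
Sum = 0.07436.
P(Bell | quirk) = 0.015/0.07436 ≈ 0.2017
P(Dunn | quirk) = 0.02156/0.07436 ≈ 0.2899
P(Arden | quirk) = 0.0378/0.07436 ≈ 0.5083

Bell 0.2017, Dunn 0.2899, Arden 0.5083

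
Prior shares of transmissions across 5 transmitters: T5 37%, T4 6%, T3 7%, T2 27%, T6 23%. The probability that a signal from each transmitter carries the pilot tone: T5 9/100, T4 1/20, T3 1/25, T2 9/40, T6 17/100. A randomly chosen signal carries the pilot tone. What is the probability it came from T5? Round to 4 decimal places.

Unnormalized posteriors (prior × likelihood):
  T5: 0.37 × 0.09 = 0.0333
  T4: 0.06 × 0.05 = 0.003
  T3: 0.07 × 0.04 = 0.0028
  T2: 0.27 × 0.225 = 0.06075
  T6: 0.23 × 0.17 = 0.0391
Normalizing constant = 0.13895.
P(T5 | evidence) = 0.0333 / 0.13895 ≈ 0.2397.

0.2397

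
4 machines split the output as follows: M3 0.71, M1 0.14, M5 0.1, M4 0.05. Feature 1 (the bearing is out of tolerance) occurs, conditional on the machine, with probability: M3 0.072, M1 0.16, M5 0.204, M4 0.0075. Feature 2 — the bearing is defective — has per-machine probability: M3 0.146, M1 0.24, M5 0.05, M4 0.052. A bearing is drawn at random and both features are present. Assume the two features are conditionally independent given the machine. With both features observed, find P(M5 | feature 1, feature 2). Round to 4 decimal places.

0.0735

By Bayes' rule, posterior ∝ prior × likelihood:
  M3: 0.71 × 0.072 × 0.146 = 0.00746352
  M1: 0.14 × 0.16 × 0.24 = 0.005376
  M5: 0.1 × 0.204 × 0.05 = 0.00102
  M4: 0.05 × 0.0075 × 0.052 = 0.0000195
Normalizing constant = 0.01387902.
P(M5 | evidence) = 0.00102 / 0.01387902 ≈ 0.0735.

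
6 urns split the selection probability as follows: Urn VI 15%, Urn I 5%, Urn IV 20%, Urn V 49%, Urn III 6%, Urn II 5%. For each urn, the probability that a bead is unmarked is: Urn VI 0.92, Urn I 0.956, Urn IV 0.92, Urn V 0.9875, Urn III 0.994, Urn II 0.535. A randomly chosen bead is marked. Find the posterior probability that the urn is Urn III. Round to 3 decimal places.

Taking complements, P(marked | each) = Urn VI 0.08, Urn I 0.044, Urn IV 0.08, Urn V 0.0125, Urn III 0.006, Urn II 0.465.
Unnormalized posteriors (prior × likelihood):
  Urn VI: 0.15 × 0.08 = 0.012
  Urn I: 0.05 × 0.044 = 0.0022
  Urn IV: 0.2 × 0.08 = 0.016
  Urn V: 0.49 × 0.0125 = 0.006125
  Urn III: 0.06 × 0.006 = 0.00036
  Urn II: 0.05 × 0.465 = 0.02325
Normalizing constant = 0.059935.
P(Urn III | evidence) = 0.00036 / 0.059935 ≈ 0.006.

0.006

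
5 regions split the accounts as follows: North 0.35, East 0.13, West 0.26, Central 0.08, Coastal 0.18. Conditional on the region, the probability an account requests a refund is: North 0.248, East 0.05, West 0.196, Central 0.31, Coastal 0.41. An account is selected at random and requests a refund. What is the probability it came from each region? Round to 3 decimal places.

Prior × likelihood for each hypothesis:
  North: 0.35 × 0.248 = 0.0868
  East: 0.13 × 0.05 = 0.0065
  West: 0.26 × 0.196 = 0.05096
  Central: 0.08 × 0.31 = 0.0248
  Coastal: 0.18 × 0.41 = 0.0738
Sum = 0.24286.
P(North | refund) = 0.0868/0.24286 ≈ 0.357
P(East | refund) = 0.0065/0.24286 ≈ 0.027
P(West | refund) = 0.05096/0.24286 ≈ 0.210
P(Central | refund) = 0.0248/0.24286 ≈ 0.102
P(Coastal | refund) = 0.0738/0.24286 ≈ 0.304
(Check: 0.357+0.027+0.210+0.102+0.304 = 1.000.)

North 0.357, East 0.027, West 0.210, Central 0.102, Coastal 0.304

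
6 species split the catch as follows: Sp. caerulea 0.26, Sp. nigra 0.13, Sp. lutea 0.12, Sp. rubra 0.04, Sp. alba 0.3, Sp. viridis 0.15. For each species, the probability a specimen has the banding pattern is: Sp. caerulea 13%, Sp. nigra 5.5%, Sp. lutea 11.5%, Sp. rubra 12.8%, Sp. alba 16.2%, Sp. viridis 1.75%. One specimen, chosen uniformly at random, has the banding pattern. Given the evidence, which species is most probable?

Compute prior × likelihood for every hypothesis:
  Sp. caerulea: 0.26 × 0.13 = 0.0338
  Sp. nigra: 0.13 × 0.055 = 0.00715
  Sp. lutea: 0.12 × 0.115 = 0.0138
  Sp. rubra: 0.04 × 0.128 = 0.00512
  Sp. alba: 0.3 × 0.162 = 0.0486
  Sp. viridis: 0.15 × 0.0175 = 0.002625
Sum = 0.111095.
Largest term belongs to Sp. alba, so Sp. alba is most probable.

Sp. alba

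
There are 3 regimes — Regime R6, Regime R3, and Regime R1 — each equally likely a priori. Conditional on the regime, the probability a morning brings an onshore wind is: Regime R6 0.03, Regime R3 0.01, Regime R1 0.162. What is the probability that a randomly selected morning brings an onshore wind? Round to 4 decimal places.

0.0673

Since the prior is uniform, the posterior is proportional to the likelihood:
  Regime R6: 0.03
  Regime R3: 0.01
  Regime R1: 0.162
P(onshore) = (1/3) × (0.03 + 0.01 + 0.162) = 0.202/3 ≈ 0.0673.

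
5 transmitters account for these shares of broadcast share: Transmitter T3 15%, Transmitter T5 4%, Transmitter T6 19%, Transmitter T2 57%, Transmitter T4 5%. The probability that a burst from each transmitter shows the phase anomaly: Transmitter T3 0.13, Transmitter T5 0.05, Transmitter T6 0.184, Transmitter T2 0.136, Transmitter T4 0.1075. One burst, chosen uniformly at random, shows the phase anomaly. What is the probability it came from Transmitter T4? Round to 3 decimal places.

Prior × likelihood for each hypothesis:
  Transmitter T3: 0.15 × 0.13 = 0.0195
  Transmitter T5: 0.04 × 0.05 = 0.002
  Transmitter T6: 0.19 × 0.184 = 0.03496
  Transmitter T2: 0.57 × 0.136 = 0.07752
  Transmitter T4: 0.05 × 0.1075 = 0.005375
Normalizing constant = 0.139355.
P(Transmitter T4 | evidence) = 0.005375 / 0.139355 ≈ 0.039.

0.039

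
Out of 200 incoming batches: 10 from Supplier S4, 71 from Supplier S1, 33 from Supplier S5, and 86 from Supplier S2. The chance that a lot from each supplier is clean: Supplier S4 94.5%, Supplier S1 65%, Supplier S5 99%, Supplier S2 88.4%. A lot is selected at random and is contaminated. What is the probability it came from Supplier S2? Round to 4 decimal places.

0.2794

Taking complements, P(contaminated | each) = Supplier S4 0.055, Supplier S1 0.35, Supplier S5 0.01, Supplier S2 0.116.
Compute prior × likelihood for every hypothesis:
  Supplier S4: 0.05 × 0.055 = 0.00275
  Supplier S1: 0.355 × 0.35 = 0.12425
  Supplier S5: 0.165 × 0.01 = 0.00165
  Supplier S2: 0.43 × 0.116 = 0.04988
Total = 0.17853.
P(Supplier S2 | evidence) = 0.04988 / 0.17853 ≈ 0.2794.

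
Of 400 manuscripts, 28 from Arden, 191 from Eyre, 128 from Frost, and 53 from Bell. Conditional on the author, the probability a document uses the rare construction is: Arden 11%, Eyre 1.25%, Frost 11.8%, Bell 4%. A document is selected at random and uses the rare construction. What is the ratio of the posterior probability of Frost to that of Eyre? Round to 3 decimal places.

6.326

By Bayes' rule, posterior ∝ prior × likelihood:
  Arden: 0.07 × 0.11 = 0.0077
  Eyre: 0.4775 × 0.0125 = 0.00596875
  Frost: 0.32 × 0.118 = 0.03776
  Bell: 0.1325 × 0.04 = 0.0053
Normalizing constant = 0.05672875.
The ratio is 0.03776 / 0.00596875 (the normalizer cancels) = 6.326.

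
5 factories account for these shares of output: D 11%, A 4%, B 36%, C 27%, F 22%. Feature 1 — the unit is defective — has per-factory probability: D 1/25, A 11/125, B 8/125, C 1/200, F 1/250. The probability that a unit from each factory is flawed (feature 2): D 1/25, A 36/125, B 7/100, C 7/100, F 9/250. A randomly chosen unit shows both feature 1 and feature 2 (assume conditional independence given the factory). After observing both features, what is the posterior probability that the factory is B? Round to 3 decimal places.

0.551

Compute prior × likelihood for every hypothesis:
  D: 0.11 × 0.04 × 0.04 = 0.000176
  A: 0.04 × 0.088 × 0.288 = 0.00101376
  B: 0.36 × 0.064 × 0.07 = 0.0016128
  C: 0.27 × 0.005 × 0.07 = 0.0000945
  F: 0.22 × 0.004 × 0.036 = 0.00003168
Total = 0.00292874.
P(B | evidence) = 0.0016128 / 0.00292874 ≈ 0.551.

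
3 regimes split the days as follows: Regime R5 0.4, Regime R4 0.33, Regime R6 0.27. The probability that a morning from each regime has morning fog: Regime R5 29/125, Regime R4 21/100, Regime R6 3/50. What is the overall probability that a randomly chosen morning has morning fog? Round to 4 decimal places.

0.1783

Unnormalized posteriors (prior × likelihood):
  Regime R5: 0.4 × 0.232 = 0.0928
  Regime R4: 0.33 × 0.21 = 0.0693
  Regime R6: 0.27 × 0.06 = 0.0162
P(fog) = 0.0928 + 0.0693 + 0.0162 = 0.1783 → 0.1783.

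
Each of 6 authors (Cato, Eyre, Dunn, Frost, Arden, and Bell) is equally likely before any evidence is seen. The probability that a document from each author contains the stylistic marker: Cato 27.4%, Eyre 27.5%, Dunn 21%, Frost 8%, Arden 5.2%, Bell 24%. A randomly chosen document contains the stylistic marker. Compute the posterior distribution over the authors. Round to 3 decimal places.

Cato 0.242, Eyre 0.243, Dunn 0.186, Frost 0.071, Arden 0.046, Bell 0.212

With a uniform prior (1/6 each), posterior ∝ likelihood:
  Cato: 0.274
  Eyre: 0.275
  Dunn: 0.21
  Frost: 0.08
  Arden: 0.052
  Bell: 0.24
Total = 1.131.
P(Cato | marker) = 0.274/1.131 ≈ 0.242
P(Eyre | marker) = 0.275/1.131 ≈ 0.243
P(Dunn | marker) = 0.21/1.131 ≈ 0.186
P(Frost | marker) = 0.08/1.131 ≈ 0.071
P(Arden | marker) = 0.052/1.131 ≈ 0.046
P(Bell | marker) = 0.24/1.131 ≈ 0.212
(Check: 0.242+0.243+0.186+0.071+0.046+0.212 = 1.000.)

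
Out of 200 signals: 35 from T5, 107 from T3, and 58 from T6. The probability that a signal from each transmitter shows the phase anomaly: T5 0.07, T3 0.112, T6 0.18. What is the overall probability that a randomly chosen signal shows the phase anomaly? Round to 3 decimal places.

0.124

Compute prior × likelihood for every hypothesis:
  T5: 0.175 × 0.07 = 0.01225
  T3: 0.535 × 0.112 = 0.05992
  T6: 0.29 × 0.18 = 0.0522
P(anomaly) = 0.01225 + 0.05992 + 0.0522 = 0.12437 → 0.124.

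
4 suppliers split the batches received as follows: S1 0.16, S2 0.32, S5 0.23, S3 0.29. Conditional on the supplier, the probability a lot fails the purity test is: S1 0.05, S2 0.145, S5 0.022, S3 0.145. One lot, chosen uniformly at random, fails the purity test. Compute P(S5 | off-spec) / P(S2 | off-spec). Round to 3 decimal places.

0.109

Compute prior × likelihood for every hypothesis:
  S1: 0.16 × 0.05 = 0.008
  S2: 0.32 × 0.145 = 0.0464
  S5: 0.23 × 0.022 = 0.00506
  S3: 0.29 × 0.145 = 0.04205
Sum = 0.10151.
The ratio is 0.00506 / 0.0464 (the normalizer cancels) = 0.109.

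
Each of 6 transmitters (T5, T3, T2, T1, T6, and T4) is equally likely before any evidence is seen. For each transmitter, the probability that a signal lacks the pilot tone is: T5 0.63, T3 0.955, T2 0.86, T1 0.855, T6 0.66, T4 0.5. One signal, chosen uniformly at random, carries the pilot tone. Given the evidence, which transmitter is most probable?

Taking complements, P(pilot | each) = T5 0.37, T3 0.045, T2 0.14, T1 0.145, T6 0.34, T4 0.5.
Since the prior is uniform, the posterior is proportional to the likelihood:
  T5: 0.37
  T3: 0.045
  T2: 0.14
  T1: 0.145
  T6: 0.34
  T4: 0.5
Normalizing constant = 1.54.
Largest term belongs to T4, so T4 is most probable.

T4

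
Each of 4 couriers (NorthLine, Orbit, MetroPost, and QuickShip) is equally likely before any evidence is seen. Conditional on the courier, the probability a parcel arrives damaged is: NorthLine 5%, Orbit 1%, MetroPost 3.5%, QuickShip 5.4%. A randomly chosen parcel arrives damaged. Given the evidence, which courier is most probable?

QuickShip

Since the prior is uniform, the posterior is proportional to the likelihood:
  NorthLine: 0.05
  Orbit: 0.01
  MetroPost: 0.035
  QuickShip: 0.054
Normalizing constant = 0.149.
Largest term belongs to QuickShip, so QuickShip is most probable.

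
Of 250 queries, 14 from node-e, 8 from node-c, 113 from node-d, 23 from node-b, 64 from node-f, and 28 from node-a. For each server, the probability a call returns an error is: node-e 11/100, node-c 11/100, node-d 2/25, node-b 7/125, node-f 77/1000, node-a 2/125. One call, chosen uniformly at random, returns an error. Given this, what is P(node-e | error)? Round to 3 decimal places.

By Bayes' rule, posterior ∝ prior × likelihood:
  node-e: 0.056 × 0.11 = 0.00616
  node-c: 0.032 × 0.11 = 0.00352
  node-d: 0.452 × 0.08 = 0.03616
  node-b: 0.092 × 0.056 = 0.005152
  node-f: 0.256 × 0.077 = 0.019712
  node-a: 0.112 × 0.016 = 0.001792
Sum = 0.072496.
P(node-e | evidence) = 0.00616 / 0.072496 ≈ 0.085.

0.085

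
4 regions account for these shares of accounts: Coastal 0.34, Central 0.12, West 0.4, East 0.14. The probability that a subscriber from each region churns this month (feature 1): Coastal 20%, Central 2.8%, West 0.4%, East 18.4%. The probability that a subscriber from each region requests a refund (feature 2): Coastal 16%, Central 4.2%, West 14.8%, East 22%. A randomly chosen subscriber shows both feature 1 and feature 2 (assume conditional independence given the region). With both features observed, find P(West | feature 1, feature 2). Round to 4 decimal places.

0.0140

Prior × likelihood for each hypothesis:
  Coastal: 0.34 × 0.2 × 0.16 = 0.01088
  Central: 0.12 × 0.028 × 0.042 = 0.00014112
  West: 0.4 × 0.004 × 0.148 = 0.0002368
  East: 0.14 × 0.184 × 0.22 = 0.0056672
Total = 0.01692512.
P(West | evidence) = 0.0002368 / 0.01692512 ≈ 0.0140.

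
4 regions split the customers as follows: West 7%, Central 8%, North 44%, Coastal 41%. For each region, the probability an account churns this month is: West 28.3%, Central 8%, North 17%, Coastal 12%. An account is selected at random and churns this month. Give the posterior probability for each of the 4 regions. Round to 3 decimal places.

West 0.132, Central 0.043, North 0.498, Coastal 0.328

Prior × likelihood for each hypothesis:
  West: 0.07 × 0.283 = 0.01981
  Central: 0.08 × 0.08 = 0.0064
  North: 0.44 × 0.17 = 0.0748
  Coastal: 0.41 × 0.12 = 0.0492
Normalizing constant = 0.15021.
P(West | churn) = 0.01981/0.15021 ≈ 0.132
P(Central | churn) = 0.0064/0.15021 ≈ 0.043
P(North | churn) = 0.0748/0.15021 ≈ 0.498
P(Coastal | churn) = 0.0492/0.15021 ≈ 0.328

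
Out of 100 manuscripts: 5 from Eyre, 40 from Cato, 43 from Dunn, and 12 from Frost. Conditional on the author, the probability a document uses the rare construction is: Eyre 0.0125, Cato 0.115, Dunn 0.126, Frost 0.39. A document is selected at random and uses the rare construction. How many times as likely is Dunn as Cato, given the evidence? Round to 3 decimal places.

Compute prior × likelihood for every hypothesis:
  Eyre: 0.05 × 0.0125 = 0.000625
  Cato: 0.4 × 0.115 = 0.046
  Dunn: 0.43 × 0.126 = 0.05418
  Frost: 0.12 × 0.39 = 0.0468
Sum = 0.147605.
The ratio is 0.05418 / 0.046 (the normalizer cancels) = 1.178.

1.178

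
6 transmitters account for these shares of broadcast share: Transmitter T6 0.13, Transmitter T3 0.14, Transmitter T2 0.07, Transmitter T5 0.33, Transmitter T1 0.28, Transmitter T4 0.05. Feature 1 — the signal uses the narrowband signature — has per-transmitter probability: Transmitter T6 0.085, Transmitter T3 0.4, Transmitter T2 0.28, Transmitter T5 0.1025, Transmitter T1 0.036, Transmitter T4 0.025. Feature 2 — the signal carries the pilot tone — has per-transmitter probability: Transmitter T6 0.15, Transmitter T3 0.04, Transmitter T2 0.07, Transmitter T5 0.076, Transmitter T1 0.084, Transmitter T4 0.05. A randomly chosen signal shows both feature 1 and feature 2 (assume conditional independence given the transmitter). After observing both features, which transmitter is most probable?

Prior × likelihood for each hypothesis:
  Transmitter T6: 0.13 × 0.085 × 0.15 = 0.0016575
  Transmitter T3: 0.14 × 0.4 × 0.04 = 0.00224
  Transmitter T2: 0.07 × 0.28 × 0.07 = 0.001372
  Transmitter T5: 0.33 × 0.1025 × 0.076 = 0.0025707
  Transmitter T1: 0.28 × 0.036 × 0.084 = 0.00084672
  Transmitter T4: 0.05 × 0.025 × 0.05 = 0.0000625
Normalizing constant = 0.00874942.
Largest term belongs to Transmitter T5, so Transmitter T5 is most probable.

Transmitter T5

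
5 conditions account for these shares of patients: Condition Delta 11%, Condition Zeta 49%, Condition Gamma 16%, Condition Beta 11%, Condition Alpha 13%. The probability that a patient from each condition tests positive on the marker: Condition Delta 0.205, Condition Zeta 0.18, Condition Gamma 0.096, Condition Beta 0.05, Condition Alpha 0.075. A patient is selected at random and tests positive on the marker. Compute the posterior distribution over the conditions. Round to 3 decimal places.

Condition Delta 0.160, Condition Zeta 0.624, Condition Gamma 0.109, Condition Beta 0.039, Condition Alpha 0.069

Unnormalized posteriors (prior × likelihood):
  Condition Delta: 0.11 × 0.205 = 0.02255
  Condition Zeta: 0.49 × 0.18 = 0.0882
  Condition Gamma: 0.16 × 0.096 = 0.01536
  Condition Beta: 0.11 × 0.05 = 0.0055
  Condition Alpha: 0.13 × 0.075 = 0.00975
Normalizing constant = 0.14136.
P(Condition Delta | marker-positive) = 0.02255/0.14136 ≈ 0.160
P(Condition Zeta | marker-positive) = 0.0882/0.14136 ≈ 0.624
P(Condition Gamma | marker-positive) = 0.01536/0.14136 ≈ 0.109
P(Condition Beta | marker-positive) = 0.0055/0.14136 ≈ 0.039
P(Condition Alpha | marker-positive) = 0.00975/0.14136 ≈ 0.069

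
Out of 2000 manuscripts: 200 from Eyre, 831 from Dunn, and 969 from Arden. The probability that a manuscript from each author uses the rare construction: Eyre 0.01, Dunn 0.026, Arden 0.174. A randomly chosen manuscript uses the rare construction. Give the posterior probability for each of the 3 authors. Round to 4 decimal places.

By Bayes' rule, posterior ∝ prior × likelihood:
  Eyre: 0.1 × 0.01 = 0.001
  Dunn: 0.4155 × 0.026 = 0.010803
  Arden: 0.4845 × 0.174 = 0.084303
Total = 0.096106.
P(Eyre | rare-form) = 0.001/0.096106 ≈ 0.0104
P(Dunn | rare-form) = 0.010803/0.096106 ≈ 0.1124
P(Arden | rare-form) = 0.084303/0.096106 ≈ 0.8772

Eyre 0.0104, Dunn 0.1124, Arden 0.8772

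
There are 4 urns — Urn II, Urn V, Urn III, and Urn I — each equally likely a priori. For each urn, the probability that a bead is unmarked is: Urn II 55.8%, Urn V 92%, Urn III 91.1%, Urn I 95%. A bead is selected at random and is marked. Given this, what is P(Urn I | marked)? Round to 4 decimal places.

0.0756

Taking complements, P(marked | each) = Urn II 0.442, Urn V 0.08, Urn III 0.089, Urn I 0.05.
With a uniform prior (1/4 each), posterior ∝ likelihood:
  Urn II: 0.442
  Urn V: 0.08
  Urn III: 0.089
  Urn I: 0.05
Sum = 0.661.
P(Urn I | evidence) = 0.05 / 0.661 ≈ 0.0756.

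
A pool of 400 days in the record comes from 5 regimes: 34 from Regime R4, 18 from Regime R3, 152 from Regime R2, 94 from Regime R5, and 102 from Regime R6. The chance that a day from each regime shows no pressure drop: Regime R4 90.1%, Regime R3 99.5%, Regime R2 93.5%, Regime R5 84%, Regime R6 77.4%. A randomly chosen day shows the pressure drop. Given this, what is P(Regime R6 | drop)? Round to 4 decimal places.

0.4482

Taking complements, P(drop | each) = Regime R4 0.099, Regime R3 0.005, Regime R2 0.065, Regime R5 0.16, Regime R6 0.226.
By Bayes' rule, posterior ∝ prior × likelihood:
  Regime R4: 0.085 × 0.099 = 0.008415
  Regime R3: 0.045 × 0.005 = 0.000225
  Regime R2: 0.38 × 0.065 = 0.0247
  Regime R5: 0.235 × 0.16 = 0.0376
  Regime R6: 0.255 × 0.226 = 0.05763
Total = 0.12857.
P(Regime R6 | evidence) = 0.05763 / 0.12857 ≈ 0.4482.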